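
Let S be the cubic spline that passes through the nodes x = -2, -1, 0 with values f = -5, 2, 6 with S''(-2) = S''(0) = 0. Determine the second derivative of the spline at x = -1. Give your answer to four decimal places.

-4.5000

With M_i denoting the second derivative at x_i, h_i = 1, 1, and Δ_i = (y_(i+1) − y_i)/h_i = 7, 4:
  1·M_0 + 4·M_1 + 1·M_2 = 6(Δ_1 - Δ_0) = -18
Natural end conditions: M_0 = M_2 = 0.
Solving the tridiagonal system: M_0 = 0, M_1 = -9/2, M_2 = 0.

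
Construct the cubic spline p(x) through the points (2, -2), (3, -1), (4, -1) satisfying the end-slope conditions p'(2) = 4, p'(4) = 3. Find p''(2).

Put M_i = p'' at the i-th knot. Here h = (1, 1) and Δ = (1, 0), so the interior equations h_(i-1)·M_(i-1) + 2(h_(i-1)+h_i)·M_i + h_i·M_(i+1) = 6(Δ_i − Δ_(i-1)) read
  1·M_0 + 4·M_1 + 1·M_2 = 6(Δ_1 - Δ_0) = -6
Clamped end conditions give two more equations: 2h_0·M_0 + h_0·M_1 = 6(Δ_0 - p'(2)) = -18 and h_1·M_1 + 2h_1·M_2 = 6(p'(4) - Δ_1) = 18.
Forward elimination and back-substitution give M_0 = -8, M_1 = -2, M_2 = 10.

-8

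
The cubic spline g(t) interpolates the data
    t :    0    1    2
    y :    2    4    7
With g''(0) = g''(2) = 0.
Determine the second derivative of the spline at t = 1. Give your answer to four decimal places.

1.5000

Let M_i = g''(x_i). Step sizes h_i = 1, 1; slopes of the chords Δ_i = (y_(i+1) - y_i)/h_i = 2, 3.
  1·M_0 + 4·M_1 + 1·M_2 = 6(Δ_1 - Δ_0) = 6
Natural end conditions: M_0 = M_2 = 0.
Forward elimination and back-substitution give M_0 = 0, M_1 = 3/2, M_2 = 0.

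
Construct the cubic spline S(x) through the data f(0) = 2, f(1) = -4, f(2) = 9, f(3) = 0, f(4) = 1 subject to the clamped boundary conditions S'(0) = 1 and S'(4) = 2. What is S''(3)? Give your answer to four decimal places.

31.8571

Put m_i = S'' at the i-th knot. Here h = (1, 1, 1, 1) and Δ = (-6, 13, -9, 1), so the interior equations h_(i-1)·m_(i-1) + 2(h_(i-1)+h_i)·m_i + h_i·m_(i+1) = 6(Δ_i − Δ_(i-1)) read
  1·m_0 + 4·m_1 + 1·m_2 = 6(Δ_1 - Δ_0) = 114
  1·m_1 + 4·m_2 + 1·m_3 = 6(Δ_2 - Δ_1) = -132
  1·m_2 + 4·m_3 + 1·m_4 = 6(Δ_3 - Δ_2) = 60
Clamped end conditions give two more equations: 2h_0·m_0 + h_0·m_1 = 6(Δ_0 - S'(0)) = -42 and h_3·m_3 + 2h_3·m_4 = 6(S'(4) - Δ_3) = 6.
Hence m_0 = -673/14, m_1 = 379/7, m_2 = -109/2, m_3 = 223/7, m_4 = -181/14.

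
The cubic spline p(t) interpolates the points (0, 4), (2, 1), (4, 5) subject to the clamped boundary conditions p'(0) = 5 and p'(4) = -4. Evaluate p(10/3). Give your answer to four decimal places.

5.1667

Write m_i for p''(x_i). With h_i = 2, 2 and divided differences Δ_i = -3/2, 2, the continuity of p' gives the tridiagonal system
  2·m_0 + 8·m_1 + 2·m_2 = 6(Δ_1 - Δ_0) = 21
Clamped end conditions give two more equations: 2h_0·m_0 + h_0·m_1 = 6(Δ_0 - p'(0)) = -39 and h_1·m_1 + 2h_1·m_2 = 6(p'(4) - Δ_1) = -36.
Forward elimination and back-substitution give m_0 = -117/8, m_1 = 39/4, m_2 = -111/8.
On [2, 4], p(t) = 1 + 1/8·(t - 2) + 39/8·(t - 2)² - 63/32·(t - 2)³.
With (t - 2) = 4/3: p(10/3) = 31/6.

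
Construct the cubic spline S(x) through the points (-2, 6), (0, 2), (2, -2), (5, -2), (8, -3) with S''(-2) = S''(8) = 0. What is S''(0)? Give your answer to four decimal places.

-0.3571

Write M_i for S''(x_i). With h_i = 2, 2, 3, 3 and divided differences Δ_i = -2, -2, 0, -1/3, the continuity of S' gives the tridiagonal system
  2·M_0 + 8·M_1 + 2·M_2 = 6(Δ_1 - Δ_0) = 0
  2·M_1 + 10·M_2 + 3·M_3 = 6(Δ_2 - Δ_1) = 12
  3·M_2 + 12·M_3 + 3·M_4 = 6(Δ_3 - Δ_2) = -2
Natural end conditions: M_0 = M_4 = 0.
Hence M_0 = 0, M_1 = -5/14, M_2 = 10/7, M_3 = -11/21, M_4 = 0.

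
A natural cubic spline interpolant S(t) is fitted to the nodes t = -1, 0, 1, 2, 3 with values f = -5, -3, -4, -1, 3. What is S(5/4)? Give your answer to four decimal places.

-3.6551

Write M_i for S''(x_i). With h_i = 1, 1, 1, 1 and divided differences Δ_i = 2, -1, 3, 4, the continuity of S' gives the tridiagonal system
  1·M_0 + 4·M_1 + 1·M_2 = 6(Δ_1 - Δ_0) = -18
  1·M_1 + 4·M_2 + 1·M_3 = 6(Δ_2 - Δ_1) = 24
  1·M_2 + 4·M_3 + 1·M_4 = 6(Δ_3 - Δ_2) = 6
Natural end conditions: M_0 = M_4 = 0.
Hence M_0 = 0, M_1 = -45/7, M_2 = 54/7, M_3 = -3/7, M_4 = 0.
On [1, 2], S(t) = -4 + 1/2·(t - 1) + 27/7·(t - 1)² - 19/14·(t - 1)³.
With (t - 1) = 1/4: S(5/4) = -3275/896.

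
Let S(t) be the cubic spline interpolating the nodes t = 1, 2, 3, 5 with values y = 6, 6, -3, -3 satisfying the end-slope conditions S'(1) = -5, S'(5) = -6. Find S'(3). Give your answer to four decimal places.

-6.7273

Let M_i = S''(x_i). Step sizes h_i = 1, 1, 2; slopes of the chords Δ_i = (y_(i+1) - y_i)/h_i = 0, -9, 0.
  1·M_0 + 4·M_1 + 1·M_2 = 6(Δ_1 - Δ_0) = -54
  1·M_1 + 6·M_2 + 2·M_3 = 6(Δ_2 - Δ_1) = 54
Clamped end conditions give two more equations: 2h_0·M_0 + h_0·M_1 = 6(Δ_0 - S'(1)) = 30 and h_2·M_2 + 2h_2·M_3 = 6(S'(5) - Δ_2) = -36.
Forward elimination and back-substitution give M_0 = 304/11, M_1 = -278/11, M_2 = 214/11, M_3 = -206/11.
On [3, 5], S'(t) = b_2 + 2c_2·(t - 3) + 3d_2·(t - 3)² with b_2 = Δ_2 - h_2(2M_2 + M_3)/6 = -74/11, c_2 = M_2/2 = 107/11, d_2 = (M_3 - M_2)/(6h_2) = -35/11. So S'(3) = -74/11.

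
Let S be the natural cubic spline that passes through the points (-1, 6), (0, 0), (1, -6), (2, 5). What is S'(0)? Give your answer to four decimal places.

-8.2667

Let σ_i = S''(x_i). Step sizes h_i = 1, 1, 1; slopes of the chords Δ_i = (y_(i+1) - y_i)/h_i = -6, -6, 11.
  1·σ_0 + 4·σ_1 + 1·σ_2 = 6(Δ_1 - Δ_0) = 0
  1·σ_1 + 4·σ_2 + 1·σ_3 = 6(Δ_2 - Δ_1) = 102
Natural end conditions: σ_0 = σ_3 = 0.
Forward elimination and back-substitution give σ_0 = 0, σ_1 = -34/5, σ_2 = 136/5, σ_3 = 0.
On [0, 1], S'(t) = b_1 + 2c_1·t + 3d_1·t² with b_1 = Δ_1 - h_1(2σ_1 + σ_2)/6 = -124/15, c_1 = σ_1/2 = -17/5, d_1 = (σ_2 - σ_1)/(6h_1) = 17/3. So S'(0) = -124/15.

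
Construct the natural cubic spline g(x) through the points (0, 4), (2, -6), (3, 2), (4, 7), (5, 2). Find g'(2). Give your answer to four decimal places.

Let σ_i = g''(x_i). Step sizes h_i = 2, 1, 1, 1; slopes of the chords Δ_i = (y_(i+1) - y_i)/h_i = -5, 8, 5, -5.
  2·σ_0 + 6·σ_1 + 1·σ_2 = 6(Δ_1 - Δ_0) = 78
  1·σ_1 + 4·σ_2 + 1·σ_3 = 6(Δ_2 - Δ_1) = -18
  1·σ_2 + 4·σ_3 + 1·σ_4 = 6(Δ_3 - Δ_2) = -60
Natural end conditions: σ_0 = σ_4 = 0.
Hence σ_0 = 0, σ_1 = 591/43, σ_2 = -192/43, σ_3 = -597/43, σ_4 = 0.
On [2, 3], g'(x) = b_1 + 2c_1·(x - 2) + 3d_1·(x - 2)² with b_1 = Δ_1 - h_1(2σ_1 + σ_2)/6 = 179/43, c_1 = σ_1/2 = 591/86, d_1 = (σ_2 - σ_1)/(6h_1) = -261/86. So g'(2) = 179/43.

4.1628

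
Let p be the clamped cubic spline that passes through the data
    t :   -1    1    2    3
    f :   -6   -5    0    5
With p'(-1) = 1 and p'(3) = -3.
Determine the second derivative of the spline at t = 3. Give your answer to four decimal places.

-26.7727

With σ_i denoting the second derivative at x_i, h_i = 2, 1, 1, and Δ_i = (y_(i+1) − y_i)/h_i = 1/2, 5, 5:
  2·σ_0 + 6·σ_1 + 1·σ_2 = 6(Δ_1 - Δ_0) = 27
  1·σ_1 + 4·σ_2 + 1·σ_3 = 6(Δ_2 - Δ_1) = 0
Clamped end conditions give two more equations: 2h_0·σ_0 + h_0·σ_1 = 6(Δ_0 - p'(-1)) = -3 and h_2·σ_2 + 2h_2·σ_3 = 6(p'(3) - Δ_2) = -48.
Solving the tridiagonal system: σ_0 = -67/22, σ_1 = 101/22, σ_2 = 61/11, σ_3 = -589/22.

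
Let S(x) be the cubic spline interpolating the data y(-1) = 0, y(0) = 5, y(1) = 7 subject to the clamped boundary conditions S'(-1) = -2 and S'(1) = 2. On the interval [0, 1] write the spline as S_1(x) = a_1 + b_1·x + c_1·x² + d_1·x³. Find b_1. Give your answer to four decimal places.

Put m_i = S'' at the i-th knot. Here h = (1, 1) and Δ = (5, 2), so the interior equations h_(i-1)·m_(i-1) + 2(h_(i-1)+h_i)·m_i + h_i·m_(i+1) = 6(Δ_i − Δ_(i-1)) read
  1·m_0 + 4·m_1 + 1·m_2 = 6(Δ_1 - Δ_0) = -18
Clamped end conditions give two more equations: 2h_0·m_0 + h_0·m_1 = 6(Δ_0 - S'(-1)) = 42 and h_1·m_1 + 2h_1·m_2 = 6(S'(1) - Δ_1) = 0.
Hence m_0 = 55/2, m_1 = -13, m_2 = 13/2.
On [0, 1], with S_1(x) = a_1 + b_1·x + c_1·x² + d_1·x³: c_1 = m_1/2 = -13/2, d_1 = (m_2 - m_1)/(6h_1) = 13/4, b_1 = Δ_1 - h_1(2m_1 + m_2)/6 = 21/4.

5.2500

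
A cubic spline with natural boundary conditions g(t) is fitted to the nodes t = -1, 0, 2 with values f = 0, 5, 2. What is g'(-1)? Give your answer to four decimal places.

With M_i denoting the second derivative at x_i, h_i = 1, 2, and Δ_i = (y_(i+1) − y_i)/h_i = 5, -3/2:
  1·M_0 + 6·M_1 + 2·M_2 = 6(Δ_1 - Δ_0) = -39
Natural end conditions: M_0 = M_2 = 0.
Solving the tridiagonal system: M_0 = 0, M_1 = -13/2, M_2 = 0.
On [-1, 0], g'(t) = b_0 + 2c_0·(t + 1) + 3d_0·(t + 1)² with b_0 = Δ_0 - h_0(2M_0 + M_1)/6 = 73/12, c_0 = M_0/2 = 0, d_0 = (M_1 - M_0)/(6h_0) = -13/12. So g'(-1) = 73/12.

6.0833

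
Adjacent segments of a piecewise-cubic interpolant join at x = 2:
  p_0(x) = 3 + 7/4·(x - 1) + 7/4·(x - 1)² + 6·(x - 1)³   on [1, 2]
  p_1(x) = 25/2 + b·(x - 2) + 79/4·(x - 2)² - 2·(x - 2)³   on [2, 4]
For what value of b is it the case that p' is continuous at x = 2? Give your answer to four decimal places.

p_0'(x) = 7/4 + 7/2·(x - 1) + 18·(x - 1)², so p_0'(2) = 93/4. On the right, p_1'(2) = b, so b = 93/4.

23.2500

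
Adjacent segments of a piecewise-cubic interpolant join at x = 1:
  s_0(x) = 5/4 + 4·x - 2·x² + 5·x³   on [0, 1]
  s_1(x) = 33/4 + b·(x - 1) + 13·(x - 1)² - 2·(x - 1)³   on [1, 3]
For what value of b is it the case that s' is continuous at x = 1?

s_0'(x) = 4 - 4·x + 15·x², so s_0'(1) = 15. On the right, s_1'(1) = b, so b = 15.

15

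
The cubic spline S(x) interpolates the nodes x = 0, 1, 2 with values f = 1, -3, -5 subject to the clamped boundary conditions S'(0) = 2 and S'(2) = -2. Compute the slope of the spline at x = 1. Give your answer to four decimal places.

-4.5000

Write M_i for S''(x_i). With h_i = 1, 1 and divided differences Δ_i = -4, -2, the continuity of S' gives the tridiagonal system
  1·M_0 + 4·M_1 + 1·M_2 = 6(Δ_1 - Δ_0) = 12
Clamped end conditions give two more equations: 2h_0·M_0 + h_0·M_1 = 6(Δ_0 - S'(0)) = -36 and h_1·M_1 + 2h_1·M_2 = 6(S'(2) - Δ_1) = 0.
Forward elimination and back-substitution give M_0 = -23, M_1 = 10, M_2 = -5.
On [1, 2], S'(x) = b_1 + 2c_1·(x - 1) + 3d_1·(x - 1)² with b_1 = Δ_1 - h_1(2M_1 + M_2)/6 = -9/2, c_1 = M_1/2 = 5, d_1 = (M_2 - M_1)/(6h_1) = -5/2. So S'(1) = -9/2.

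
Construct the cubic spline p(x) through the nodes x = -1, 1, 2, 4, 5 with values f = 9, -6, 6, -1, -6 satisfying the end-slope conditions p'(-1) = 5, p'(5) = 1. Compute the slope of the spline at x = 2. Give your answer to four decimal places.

10.4032

Write m_i for p''(x_i). With h_i = 2, 1, 2, 1 and divided differences Δ_i = -15/2, 12, -7/2, -5, the continuity of p' gives the tridiagonal system
  2·m_0 + 6·m_1 + 1·m_2 = 6(Δ_1 - Δ_0) = 117
  1·m_1 + 6·m_2 + 2·m_3 = 6(Δ_2 - Δ_1) = -93
  2·m_2 + 6·m_3 + 1·m_4 = 6(Δ_3 - Δ_2) = -9
Clamped end conditions give two more equations: 2h_0·m_0 + h_0·m_1 = 6(Δ_0 - p'(-1)) = -75 and h_3·m_3 + 2h_3·m_4 = 6(p'(5) - Δ_3) = 36.
Solving: m_0 = -13559/372, m_1 = 3292/93, m_2 = -4183/186, m_3 = 304/93, m_4 = 1522/93.
On [2, 4], p'(x) = b_2 + 2c_2·(x - 2) + 3d_2·(x - 2)² with b_2 = Δ_2 - h_2(2m_2 + m_3)/6 = 645/62, c_2 = m_2/2 = -4183/372, d_2 = (m_3 - m_2)/(6h_2) = 1597/744. So p'(2) = 645/62.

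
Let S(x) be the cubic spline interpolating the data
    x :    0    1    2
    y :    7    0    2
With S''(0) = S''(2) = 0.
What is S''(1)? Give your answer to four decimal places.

13.5000

Let M_i = S''(x_i). Step sizes h_i = 1, 1; slopes of the chords Δ_i = (y_(i+1) - y_i)/h_i = -7, 2.
  1·M_0 + 4·M_1 + 1·M_2 = 6(Δ_1 - Δ_0) = 54
Natural end conditions: M_0 = M_2 = 0.
Solving the tridiagonal system: M_0 = 0, M_1 = 27/2, M_2 = 0.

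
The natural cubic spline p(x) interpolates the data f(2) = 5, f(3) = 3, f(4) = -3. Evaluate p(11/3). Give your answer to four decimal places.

-0.7037

With M_i denoting the second derivative at x_i, h_i = 1, 1, and Δ_i = (y_(i+1) − y_i)/h_i = -2, -6:
  1·M_0 + 4·M_1 + 1·M_2 = 6(Δ_1 - Δ_0) = -24
Natural end conditions: M_0 = M_2 = 0.
Hence M_0 = 0, M_1 = -6, M_2 = 0.
On [3, 4], p(x) = 3 - 4·(x - 3) - 3·(x - 3)² + 1·(x - 3)³.
With (x - 3) = 2/3: p(11/3) = -19/27.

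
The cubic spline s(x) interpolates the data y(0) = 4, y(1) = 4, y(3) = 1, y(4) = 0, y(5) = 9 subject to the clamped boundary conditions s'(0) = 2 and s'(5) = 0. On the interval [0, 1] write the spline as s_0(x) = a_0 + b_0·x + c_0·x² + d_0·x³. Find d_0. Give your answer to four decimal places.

1.2422

Let σ_i = s''(x_i). Step sizes h_i = 1, 2, 1, 1; slopes of the chords Δ_i = (y_(i+1) - y_i)/h_i = 0, -3/2, -1, 9.
  1·σ_0 + 6·σ_1 + 2·σ_2 = 6(Δ_1 - Δ_0) = -9
  2·σ_1 + 6·σ_2 + 1·σ_3 = 6(Δ_2 - Δ_1) = 3
  1·σ_2 + 4·σ_3 + 1·σ_4 = 6(Δ_3 - Δ_2) = 60
Clamped end conditions give two more equations: 2h_0·σ_0 + h_0·σ_1 = 6(Δ_0 - s'(0)) = -12 and h_3·σ_3 + 2h_3·σ_4 = 6(s'(5) - Δ_3) = -54.
Solving the tridiagonal system: σ_0 = -415/64, σ_1 = 31/32, σ_2 = -533/128, σ_3 = 1667/64, σ_4 = -5123/128.
On [0, 1], with s_0(x) = a_0 + b_0·x + c_0·x² + d_0·x³: c_0 = σ_0/2 = -415/128, d_0 = (σ_1 - σ_0)/(6h_0) = 159/128, b_0 = Δ_0 - h_0(2σ_0 + σ_1)/6 = 2.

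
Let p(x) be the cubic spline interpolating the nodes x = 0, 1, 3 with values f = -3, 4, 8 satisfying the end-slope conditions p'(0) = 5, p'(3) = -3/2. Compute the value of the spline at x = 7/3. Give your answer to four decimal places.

8.3827

With σ_i denoting the second derivative at x_i, h_i = 1, 2, and Δ_i = (y_(i+1) − y_i)/h_i = 7, 2:
  1·σ_0 + 6·σ_1 + 2·σ_2 = 6(Δ_1 - Δ_0) = -30
Clamped end conditions give two more equations: 2h_0·σ_0 + h_0·σ_1 = 6(Δ_0 - p'(0)) = 12 and h_1·σ_1 + 2h_1·σ_2 = 6(p'(3) - Δ_1) = -21.
Solving: σ_0 = 53/6, σ_1 = -17/3, σ_2 = -29/12.
On [1, 3], p(x) = 4 + 79/12·(x - 1) - 17/6·(x - 1)² + 13/48·(x - 1)³.
With (x - 1) = 4/3: p(7/3) = 679/81.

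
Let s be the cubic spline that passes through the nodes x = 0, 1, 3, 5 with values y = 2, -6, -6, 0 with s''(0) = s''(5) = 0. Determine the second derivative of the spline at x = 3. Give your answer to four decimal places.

0.2727

Write m_i for s''(x_i). With h_i = 1, 2, 2 and divided differences Δ_i = -8, 0, 3, the continuity of s' gives the tridiagonal system
  1·m_0 + 6·m_1 + 2·m_2 = 6(Δ_1 - Δ_0) = 48
  2·m_1 + 8·m_2 + 2·m_3 = 6(Δ_2 - Δ_1) = 18
Natural end conditions: m_0 = m_3 = 0.
Forward elimination and back-substitution give m_0 = 0, m_1 = 87/11, m_2 = 3/11, m_3 = 0.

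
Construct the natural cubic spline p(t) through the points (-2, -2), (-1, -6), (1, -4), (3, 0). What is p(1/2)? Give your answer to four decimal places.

-5.1903

With σ_i denoting the second derivative at x_i, h_i = 1, 2, 2, and Δ_i = (y_(i+1) − y_i)/h_i = -4, 1, 2:
  1·σ_0 + 6·σ_1 + 2·σ_2 = 6(Δ_1 - Δ_0) = 30
  2·σ_1 + 8·σ_2 + 2·σ_3 = 6(Δ_2 - Δ_1) = 6
Natural end conditions: σ_0 = σ_3 = 0.
Solving the tridiagonal system: σ_0 = 0, σ_1 = 57/11, σ_2 = -6/11, σ_3 = 0.
On [-1, 1], p(t) = -6 - 25/11·(t + 1) + 57/22·(t + 1)² - 21/44·(t + 1)³.
With (t + 1) = 3/2: p(1/2) = -1827/352.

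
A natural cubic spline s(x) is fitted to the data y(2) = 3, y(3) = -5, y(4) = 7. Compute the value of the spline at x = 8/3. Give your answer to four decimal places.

-4.1852

Write M_i for s''(x_i). With h_i = 1, 1 and divided differences Δ_i = -8, 12, the continuity of s' gives the tridiagonal system
  1·M_0 + 4·M_1 + 1·M_2 = 6(Δ_1 - Δ_0) = 120
Natural end conditions: M_0 = M_2 = 0.
Solving the tridiagonal system: M_0 = 0, M_1 = 30, M_2 = 0.
On [2, 3], s(x) = 3 - 13·(x - 2) + 0·(x - 2)² + 5·(x - 2)³.
With (x - 2) = 2/3: s(8/3) = -113/27.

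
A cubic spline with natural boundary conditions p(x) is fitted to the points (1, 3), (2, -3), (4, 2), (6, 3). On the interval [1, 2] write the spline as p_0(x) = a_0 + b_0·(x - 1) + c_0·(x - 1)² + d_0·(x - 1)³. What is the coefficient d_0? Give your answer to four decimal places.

1.6364

Let M_i = p''(x_i). Step sizes h_i = 1, 2, 2; slopes of the chords Δ_i = (y_(i+1) - y_i)/h_i = -6, 5/2, 1/2.
  1·M_0 + 6·M_1 + 2·M_2 = 6(Δ_1 - Δ_0) = 51
  2·M_1 + 8·M_2 + 2·M_3 = 6(Δ_2 - Δ_1) = -12
Natural end conditions: M_0 = M_3 = 0.
Solving the tridiagonal system: M_0 = 0, M_1 = 108/11, M_2 = -87/22, M_3 = 0.
On [1, 2], with p_0(x) = a_0 + b_0·(x - 1) + c_0·(x - 1)² + d_0·(x - 1)³: c_0 = M_0/2 = 0, d_0 = (M_1 - M_0)/(6h_0) = 18/11, b_0 = Δ_0 - h_0(2M_0 + M_1)/6 = -84/11.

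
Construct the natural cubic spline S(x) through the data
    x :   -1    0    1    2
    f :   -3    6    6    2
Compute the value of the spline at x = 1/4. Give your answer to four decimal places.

6.8094

Let M_i = S''(x_i). Step sizes h_i = 1, 1, 1; slopes of the chords Δ_i = (y_(i+1) - y_i)/h_i = 9, 0, -4.
  1·M_0 + 4·M_1 + 1·M_2 = 6(Δ_1 - Δ_0) = -54
  1·M_1 + 4·M_2 + 1·M_3 = 6(Δ_2 - Δ_1) = -24
Natural end conditions: M_0 = M_3 = 0.
Forward elimination and back-substitution give M_0 = 0, M_1 = -64/5, M_2 = -14/5, M_3 = 0.
On [0, 1], S(x) = 6 + 71/15·x - 32/5·x² + 5/3·x³.
With x = 1/4: S(1/4) = 2179/320.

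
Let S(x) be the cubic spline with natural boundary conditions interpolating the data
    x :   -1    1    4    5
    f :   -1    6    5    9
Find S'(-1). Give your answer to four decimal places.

Let M_i = S''(x_i). Step sizes h_i = 2, 3, 1; slopes of the chords Δ_i = (y_(i+1) - y_i)/h_i = 7/2, -1/3, 4.
  2·M_0 + 10·M_1 + 3·M_2 = 6(Δ_1 - Δ_0) = -23
  3·M_1 + 8·M_2 + 1·M_3 = 6(Δ_2 - Δ_1) = 26
Natural end conditions: M_0 = M_3 = 0.
Solving: M_0 = 0, M_1 = -262/71, M_2 = 329/71, M_3 = 0.
On [-1, 1], S'(x) = b_0 + 2c_0·(x + 1) + 3d_0·(x + 1)² with b_0 = Δ_0 - h_0(2M_0 + M_1)/6 = 2015/426, c_0 = M_0/2 = 0, d_0 = (M_1 - M_0)/(6h_0) = -131/426. So S'(-1) = 2015/426.

4.7300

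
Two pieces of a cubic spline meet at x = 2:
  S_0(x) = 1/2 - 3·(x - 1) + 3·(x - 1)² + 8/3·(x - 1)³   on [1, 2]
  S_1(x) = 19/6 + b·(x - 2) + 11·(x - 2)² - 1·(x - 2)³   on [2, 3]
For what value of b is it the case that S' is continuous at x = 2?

11

S_0'(x) = -3 + 6·(x - 1) + 8·(x - 1)², so S_0'(2) = 11. On the right, S_1'(2) = b, so b = 11.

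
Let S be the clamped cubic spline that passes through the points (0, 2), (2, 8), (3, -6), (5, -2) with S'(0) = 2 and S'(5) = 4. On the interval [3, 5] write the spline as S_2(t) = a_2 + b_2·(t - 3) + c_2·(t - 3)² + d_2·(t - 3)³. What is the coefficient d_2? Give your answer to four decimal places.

With M_i denoting the second derivative at x_i, h_i = 2, 1, 2, and Δ_i = (y_(i+1) − y_i)/h_i = 3, -14, 2:
  2·M_0 + 6·M_1 + 1·M_2 = 6(Δ_1 - Δ_0) = -102
  1·M_1 + 6·M_2 + 2·M_3 = 6(Δ_2 - Δ_1) = 96
Clamped end conditions give two more equations: 2h_0·M_0 + h_0·M_1 = 6(Δ_0 - S'(0)) = 6 and h_2·M_2 + 2h_2·M_3 = 6(S'(5) - Δ_2) = 12.
Solving the tridiagonal system: M_0 = 229/16, M_1 = -205/8, M_2 = 185/8, M_3 = -137/16.
On [3, 5], with S_2(t) = a_2 + b_2·(t - 3) + c_2·(t - 3)² + d_2·(t - 3)³: c_2 = M_2/2 = 185/16, d_2 = (M_3 - M_2)/(6h_2) = -169/64, b_2 = Δ_2 - h_2(2M_2 + M_3)/6 = -169/16.

-2.6406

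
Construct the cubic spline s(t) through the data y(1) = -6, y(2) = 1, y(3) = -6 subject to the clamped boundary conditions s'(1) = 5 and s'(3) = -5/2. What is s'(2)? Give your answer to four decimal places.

Put M_i = s'' at the i-th knot. Here h = (1, 1) and Δ = (7, -7), so the interior equations h_(i-1)·M_(i-1) + 2(h_(i-1)+h_i)·M_i + h_i·M_(i+1) = 6(Δ_i − Δ_(i-1)) read
  1·M_0 + 4·M_1 + 1·M_2 = 6(Δ_1 - Δ_0) = -84
Clamped end conditions give two more equations: 2h_0·M_0 + h_0·M_1 = 6(Δ_0 - s'(1)) = 12 and h_1·M_1 + 2h_1·M_2 = 6(s'(3) - Δ_1) = 27.
Hence M_0 = 93/4, M_1 = -69/2, M_2 = 123/4.
On [2, 3], s'(t) = b_1 + 2c_1·(t - 2) + 3d_1·(t - 2)² with b_1 = Δ_1 - h_1(2M_1 + M_2)/6 = -5/8, c_1 = M_1/2 = -69/4, d_1 = (M_2 - M_1)/(6h_1) = 87/8. So s'(2) = -5/8.

-0.6250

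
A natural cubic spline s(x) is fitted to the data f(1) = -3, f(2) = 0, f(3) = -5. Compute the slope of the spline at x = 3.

-7

Put m_i = s'' at the i-th knot. Here h = (1, 1) and Δ = (3, -5), so the interior equations h_(i-1)·m_(i-1) + 2(h_(i-1)+h_i)·m_i + h_i·m_(i+1) = 6(Δ_i − Δ_(i-1)) read
  1·m_0 + 4·m_1 + 1·m_2 = 6(Δ_1 - Δ_0) = -48
Natural end conditions: m_0 = m_2 = 0.
Hence m_0 = 0, m_1 = -12, m_2 = 0.
On [2, 3], s'(x) = b_1 + 2c_1·(x - 2) + 3d_1·(x - 2)² with b_1 = Δ_1 - h_1(2m_1 + m_2)/6 = -1, c_1 = m_1/2 = -6, d_1 = (m_2 - m_1)/(6h_1) = 2. So s'(3) = -7.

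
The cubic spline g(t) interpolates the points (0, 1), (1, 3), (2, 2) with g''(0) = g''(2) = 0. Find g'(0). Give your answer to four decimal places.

Put M_i = g'' at the i-th knot. Here h = (1, 1) and Δ = (2, -1), so the interior equations h_(i-1)·M_(i-1) + 2(h_(i-1)+h_i)·M_i + h_i·M_(i+1) = 6(Δ_i − Δ_(i-1)) read
  1·M_0 + 4·M_1 + 1·M_2 = 6(Δ_1 - Δ_0) = -18
Natural end conditions: M_0 = M_2 = 0.
Hence M_0 = 0, M_1 = -9/2, M_2 = 0.
On [0, 1], g'(t) = b_0 + 2c_0·t + 3d_0·t² with b_0 = Δ_0 - h_0(2M_0 + M_1)/6 = 11/4, c_0 = M_0/2 = 0, d_0 = (M_1 - M_0)/(6h_0) = -3/4. So g'(0) = 11/4.

2.7500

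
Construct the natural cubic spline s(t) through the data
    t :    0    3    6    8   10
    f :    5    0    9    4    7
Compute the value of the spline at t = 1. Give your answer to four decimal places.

1.7122

Write σ_i for s''(x_i). With h_i = 3, 3, 2, 2 and divided differences Δ_i = -5/3, 3, -5/2, 3/2, the continuity of s' gives the tridiagonal system
  3·σ_0 + 12·σ_1 + 3·σ_2 = 6(Δ_1 - Δ_0) = 28
  3·σ_1 + 10·σ_2 + 2·σ_3 = 6(Δ_2 - Δ_1) = -33
  2·σ_2 + 8·σ_3 + 2·σ_4 = 6(Δ_3 - Δ_2) = 24
Natural end conditions: σ_0 = σ_4 = 0.
Hence σ_0 = 0, σ_1 = 383/105, σ_2 = -184/35, σ_3 = 151/35, σ_4 = 0.
On [0, 3], s(t) = 5 - 733/210·t + 0·t² + 383/1890·t³.
With t = 1: s(1) = 1618/945.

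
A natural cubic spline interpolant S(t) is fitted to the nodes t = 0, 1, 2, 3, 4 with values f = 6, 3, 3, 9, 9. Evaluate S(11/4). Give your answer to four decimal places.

7.6984

With σ_i denoting the second derivative at x_i, h_i = 1, 1, 1, 1, and Δ_i = (y_(i+1) − y_i)/h_i = -3, 0, 6, 0:
  1·σ_0 + 4·σ_1 + 1·σ_2 = 6(Δ_1 - Δ_0) = 18
  1·σ_1 + 4·σ_2 + 1·σ_3 = 6(Δ_2 - Δ_1) = 36
  1·σ_2 + 4·σ_3 + 1·σ_4 = 6(Δ_3 - Δ_2) = -36
Natural end conditions: σ_0 = σ_4 = 0.
Forward elimination and back-substitution give σ_0 = 0, σ_1 = 45/28, σ_2 = 81/7, σ_3 = -333/28, σ_4 = 0.
On [2, 3], S(t) = 3 + 33/8·(t - 2) + 81/14·(t - 2)² - 219/56·(t - 2)³.
With (t - 2) = 3/4: S(11/4) = 27591/3584.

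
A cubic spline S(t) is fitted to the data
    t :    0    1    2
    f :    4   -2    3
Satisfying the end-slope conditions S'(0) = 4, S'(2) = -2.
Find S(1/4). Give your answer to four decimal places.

3.6836

Write σ_i for S''(x_i). With h_i = 1, 1 and divided differences Δ_i = -6, 5, the continuity of S' gives the tridiagonal system
  1·σ_0 + 4·σ_1 + 1·σ_2 = 6(Δ_1 - Δ_0) = 66
Clamped end conditions give two more equations: 2h_0·σ_0 + h_0·σ_1 = 6(Δ_0 - S'(0)) = -60 and h_1·σ_1 + 2h_1·σ_2 = 6(S'(2) - Δ_1) = -42.
Hence σ_0 = -99/2, σ_1 = 39, σ_2 = -81/2.
On [0, 1], S(t) = 4 + 4·t - 99/4·t² + 59/4·t³.
With t = 1/4: S(1/4) = 943/256.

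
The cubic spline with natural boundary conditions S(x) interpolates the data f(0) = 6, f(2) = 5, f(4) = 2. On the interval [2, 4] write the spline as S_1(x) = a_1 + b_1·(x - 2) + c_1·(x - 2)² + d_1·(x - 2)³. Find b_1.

-1

With M_i denoting the second derivative at x_i, h_i = 2, 2, and Δ_i = (y_(i+1) − y_i)/h_i = -1/2, -3/2:
  2·M_0 + 8·M_1 + 2·M_2 = 6(Δ_1 - Δ_0) = -6
Natural end conditions: M_0 = M_2 = 0.
Solving the tridiagonal system: M_0 = 0, M_1 = -3/4, M_2 = 0.
On [2, 4], with S_1(x) = a_1 + b_1·(x - 2) + c_1·(x - 2)² + d_1·(x - 2)³: c_1 = M_1/2 = -3/8, d_1 = (M_2 - M_1)/(6h_1) = 1/16, b_1 = Δ_1 - h_1(2M_1 + M_2)/6 = -1.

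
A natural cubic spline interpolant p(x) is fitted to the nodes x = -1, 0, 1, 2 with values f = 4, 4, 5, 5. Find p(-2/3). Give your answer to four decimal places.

3.9012

With σ_i denoting the second derivative at x_i, h_i = 1, 1, 1, and Δ_i = (y_(i+1) − y_i)/h_i = 0, 1, 0:
  1·σ_0 + 4·σ_1 + 1·σ_2 = 6(Δ_1 - Δ_0) = 6
  1·σ_1 + 4·σ_2 + 1·σ_3 = 6(Δ_2 - Δ_1) = -6
Natural end conditions: σ_0 = σ_3 = 0.
Solving: σ_0 = 0, σ_1 = 2, σ_2 = -2, σ_3 = 0.
On [-1, 0], p(x) = 4 - 1/3·(x + 1) + 0·(x + 1)² + 1/3·(x + 1)³.
With (x + 1) = 1/3: p(-2/3) = 316/81.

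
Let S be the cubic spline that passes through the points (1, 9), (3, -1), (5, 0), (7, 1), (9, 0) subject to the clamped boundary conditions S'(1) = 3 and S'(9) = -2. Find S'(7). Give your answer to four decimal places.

0.0268

Put σ_i = S'' at the i-th knot. Here h = (2, 2, 2, 2) and Δ = (-5, 1/2, 1/2, -1/2), so the interior equations h_(i-1)·σ_(i-1) + 2(h_(i-1)+h_i)·σ_i + h_i·σ_(i+1) = 6(Δ_i − Δ_(i-1)) read
  2·σ_0 + 8·σ_1 + 2·σ_2 = 6(Δ_1 - Δ_0) = 33
  2·σ_1 + 8·σ_2 + 2·σ_3 = 6(Δ_2 - Δ_1) = 0
  2·σ_2 + 8·σ_3 + 2·σ_4 = 6(Δ_3 - Δ_2) = -6
Clamped end conditions give two more equations: 2h_0·σ_0 + h_0·σ_1 = 6(Δ_0 - S'(1)) = -48 and h_3·σ_3 + 2h_3·σ_4 = 6(S'(9) - Δ_3) = -9.
Forward elimination and back-substitution give σ_0 = -1837/112, σ_1 = 493/56, σ_2 = -37/16, σ_3 = 25/56, σ_4 = -277/112.
On [7, 9], S'(x) = b_3 + 2c_3·(x - 7) + 3d_3·(x - 7)² with b_3 = Δ_3 - h_3(2σ_3 + σ_4)/6 = 3/112, c_3 = σ_3/2 = 25/112, d_3 = (σ_4 - σ_3)/(6h_3) = -109/448. So S'(7) = 3/112.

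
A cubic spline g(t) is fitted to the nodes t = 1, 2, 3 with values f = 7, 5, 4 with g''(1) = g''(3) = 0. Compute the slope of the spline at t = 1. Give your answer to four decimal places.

-2.2500

Let σ_i = g''(x_i). Step sizes h_i = 1, 1; slopes of the chords Δ_i = (y_(i+1) - y_i)/h_i = -2, -1.
  1·σ_0 + 4·σ_1 + 1·σ_2 = 6(Δ_1 - Δ_0) = 6
Natural end conditions: σ_0 = σ_2 = 0.
Solving: σ_0 = 0, σ_1 = 3/2, σ_2 = 0.
On [1, 2], g'(t) = b_0 + 2c_0·(t - 1) + 3d_0·(t - 1)² with b_0 = Δ_0 - h_0(2σ_0 + σ_1)/6 = -9/4, c_0 = σ_0/2 = 0, d_0 = (σ_1 - σ_0)/(6h_0) = 1/4. So g'(1) = -9/4.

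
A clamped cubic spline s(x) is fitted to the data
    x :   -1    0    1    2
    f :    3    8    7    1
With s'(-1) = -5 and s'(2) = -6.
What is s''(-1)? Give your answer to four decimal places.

38.9333

Write σ_i for s''(x_i). With h_i = 1, 1, 1 and divided differences Δ_i = 5, -1, -6, the continuity of s' gives the tridiagonal system
  1·σ_0 + 4·σ_1 + 1·σ_2 = 6(Δ_1 - Δ_0) = -36
  1·σ_1 + 4·σ_2 + 1·σ_3 = 6(Δ_2 - Δ_1) = -30
Clamped end conditions give two more equations: 2h_0·σ_0 + h_0·σ_1 = 6(Δ_0 - s'(-1)) = 60 and h_2·σ_2 + 2h_2·σ_3 = 6(s'(2) - Δ_2) = 0.
Solving: σ_0 = 584/15, σ_1 = -268/15, σ_2 = -52/15, σ_3 = 26/15.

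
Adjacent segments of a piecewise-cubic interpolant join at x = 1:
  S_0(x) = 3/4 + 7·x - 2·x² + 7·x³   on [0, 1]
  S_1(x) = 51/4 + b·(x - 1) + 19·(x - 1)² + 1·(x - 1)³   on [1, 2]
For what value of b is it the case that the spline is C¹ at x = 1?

24

S_0'(x) = 7 - 4·x + 21·x², so S_0'(1) = 24. On the right, S_1'(1) = b, so b = 24.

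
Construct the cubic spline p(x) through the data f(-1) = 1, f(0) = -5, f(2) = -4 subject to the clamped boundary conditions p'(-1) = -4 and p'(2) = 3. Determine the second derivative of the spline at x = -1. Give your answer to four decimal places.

With σ_i denoting the second derivative at x_i, h_i = 1, 2, and Δ_i = (y_(i+1) − y_i)/h_i = -6, 1/2:
  1·σ_0 + 6·σ_1 + 2·σ_2 = 6(Δ_1 - Δ_0) = 39
Clamped end conditions give two more equations: 2h_0·σ_0 + h_0·σ_1 = 6(Δ_0 - p'(-1)) = -12 and h_1·σ_1 + 2h_1·σ_2 = 6(p'(2) - Δ_1) = 15.
Hence σ_0 = -61/6, σ_1 = 25/3, σ_2 = -5/12.

-10.1667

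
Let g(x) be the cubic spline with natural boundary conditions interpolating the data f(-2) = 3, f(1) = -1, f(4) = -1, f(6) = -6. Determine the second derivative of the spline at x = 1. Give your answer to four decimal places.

With M_i denoting the second derivative at x_i, h_i = 3, 3, 2, and Δ_i = (y_(i+1) − y_i)/h_i = -4/3, 0, -5/2:
  3·M_0 + 12·M_1 + 3·M_2 = 6(Δ_1 - Δ_0) = 8
  3·M_1 + 10·M_2 + 2·M_3 = 6(Δ_2 - Δ_1) = -15
Natural end conditions: M_0 = M_3 = 0.
Solving: M_0 = 0, M_1 = 125/111, M_2 = -68/37, M_3 = 0.

1.1261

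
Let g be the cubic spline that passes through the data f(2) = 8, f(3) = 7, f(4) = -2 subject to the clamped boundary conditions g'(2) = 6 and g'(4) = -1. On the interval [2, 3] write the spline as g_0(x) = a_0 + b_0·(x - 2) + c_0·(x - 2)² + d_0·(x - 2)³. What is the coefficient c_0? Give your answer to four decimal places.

-6.2500

Let M_i = g''(x_i). Step sizes h_i = 1, 1; slopes of the chords Δ_i = (y_(i+1) - y_i)/h_i = -1, -9.
  1·M_0 + 4·M_1 + 1·M_2 = 6(Δ_1 - Δ_0) = -48
Clamped end conditions give two more equations: 2h_0·M_0 + h_0·M_1 = 6(Δ_0 - g'(2)) = -42 and h_1·M_1 + 2h_1·M_2 = 6(g'(4) - Δ_1) = 48.
Solving the tridiagonal system: M_0 = -25/2, M_1 = -17, M_2 = 65/2.
On [2, 3], with g_0(x) = a_0 + b_0·(x - 2) + c_0·(x - 2)² + d_0·(x - 2)³: c_0 = M_0/2 = -25/4, d_0 = (M_1 - M_0)/(6h_0) = -3/4, b_0 = Δ_0 - h_0(2M_0 + M_1)/6 = 6.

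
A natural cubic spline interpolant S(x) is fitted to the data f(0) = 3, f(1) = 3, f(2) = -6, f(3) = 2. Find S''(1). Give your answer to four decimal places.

With σ_i denoting the second derivative at x_i, h_i = 1, 1, 1, and Δ_i = (y_(i+1) − y_i)/h_i = 0, -9, 8:
  1·σ_0 + 4·σ_1 + 1·σ_2 = 6(Δ_1 - Δ_0) = -54
  1·σ_1 + 4·σ_2 + 1·σ_3 = 6(Δ_2 - Δ_1) = 102
Natural end conditions: σ_0 = σ_3 = 0.
Hence σ_0 = 0, σ_1 = -106/5, σ_2 = 154/5, σ_3 = 0.

-21.2000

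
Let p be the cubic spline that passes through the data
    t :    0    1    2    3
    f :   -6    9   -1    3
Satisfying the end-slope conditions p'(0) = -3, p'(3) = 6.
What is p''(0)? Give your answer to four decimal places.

89.2000

Let M_i = p''(x_i). Step sizes h_i = 1, 1, 1; slopes of the chords Δ_i = (y_(i+1) - y_i)/h_i = 15, -10, 4.
  1·M_0 + 4·M_1 + 1·M_2 = 6(Δ_1 - Δ_0) = -150
  1·M_1 + 4·M_2 + 1·M_3 = 6(Δ_2 - Δ_1) = 84
Clamped end conditions give two more equations: 2h_0·M_0 + h_0·M_1 = 6(Δ_0 - p'(0)) = 108 and h_2·M_2 + 2h_2·M_3 = 6(p'(3) - Δ_2) = 12.
Solving: M_0 = 446/5, M_1 = -352/5, M_2 = 212/5, M_3 = -76/5.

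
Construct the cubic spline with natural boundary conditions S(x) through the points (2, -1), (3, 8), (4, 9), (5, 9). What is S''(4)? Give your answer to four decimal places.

1.6000

Let M_i = S''(x_i). Step sizes h_i = 1, 1, 1; slopes of the chords Δ_i = (y_(i+1) - y_i)/h_i = 9, 1, 0.
  1·M_0 + 4·M_1 + 1·M_2 = 6(Δ_1 - Δ_0) = -48
  1·M_1 + 4·M_2 + 1·M_3 = 6(Δ_2 - Δ_1) = -6
Natural end conditions: M_0 = M_3 = 0.
Forward elimination and back-substitution give M_0 = 0, M_1 = -62/5, M_2 = 8/5, M_3 = 0.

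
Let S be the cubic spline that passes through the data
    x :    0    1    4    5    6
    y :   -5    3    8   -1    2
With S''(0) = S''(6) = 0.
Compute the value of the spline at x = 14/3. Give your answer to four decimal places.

1.2361

Write σ_i for S''(x_i). With h_i = 1, 3, 1, 1 and divided differences Δ_i = 8, 5/3, -9, 3, the continuity of S' gives the tridiagonal system
  1·σ_0 + 8·σ_1 + 3·σ_2 = 6(Δ_1 - Δ_0) = -38
  3·σ_1 + 8·σ_2 + 1·σ_3 = 6(Δ_2 - Δ_1) = -64
  1·σ_2 + 4·σ_3 + 1·σ_4 = 6(Δ_3 - Δ_2) = 72
Natural end conditions: σ_0 = σ_4 = 0.
Hence σ_0 = 0, σ_1 = -97/106, σ_2 = -542/53, σ_3 = 2179/106, σ_4 = 0.
On [4, 5], S(x) = 8 - 5735/636·(x - 4) - 271/53·(x - 4)² + 3263/636·(x - 4)³.
With (x - 4) = 2/3: S(14/3) = 10613/8586.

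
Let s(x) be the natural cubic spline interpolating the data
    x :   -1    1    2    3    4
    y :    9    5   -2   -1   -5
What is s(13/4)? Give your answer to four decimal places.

-1.3590

Let m_i = s''(x_i). Step sizes h_i = 2, 1, 1, 1; slopes of the chords Δ_i = (y_(i+1) - y_i)/h_i = -2, -7, 1, -4.
  2·m_0 + 6·m_1 + 1·m_2 = 6(Δ_1 - Δ_0) = -30
  1·m_1 + 4·m_2 + 1·m_3 = 6(Δ_2 - Δ_1) = 48
  1·m_2 + 4·m_3 + 1·m_4 = 6(Δ_3 - Δ_2) = -30
Natural end conditions: m_0 = m_4 = 0.
Solving: m_0 = 0, m_1 = -336/43, m_2 = 726/43, m_3 = -504/43, m_4 = 0.
On [3, 4], s(x) = -1 - 4/43·(x - 3) - 252/43·(x - 3)² + 84/43·(x - 3)³.
With (x - 3) = 1/4: s(13/4) = -935/688.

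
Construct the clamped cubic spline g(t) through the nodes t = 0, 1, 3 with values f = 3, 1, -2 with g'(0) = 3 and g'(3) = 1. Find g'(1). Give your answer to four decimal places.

Let σ_i = g''(x_i). Step sizes h_i = 1, 2; slopes of the chords Δ_i = (y_(i+1) - y_i)/h_i = -2, -3/2.
  1·σ_0 + 6·σ_1 + 2·σ_2 = 6(Δ_1 - Δ_0) = 3
Clamped end conditions give two more equations: 2h_0·σ_0 + h_0·σ_1 = 6(Δ_0 - g'(0)) = -30 and h_1·σ_1 + 2h_1·σ_2 = 6(g'(3) - Δ_1) = 15.
Solving the tridiagonal system: σ_0 = -97/6, σ_1 = 7/3, σ_2 = 31/12.
On [1, 3], g'(t) = b_1 + 2c_1·(t - 1) + 3d_1·(t - 1)² with b_1 = Δ_1 - h_1(2σ_1 + σ_2)/6 = -47/12, c_1 = σ_1/2 = 7/6, d_1 = (σ_2 - σ_1)/(6h_1) = 1/48. So g'(1) = -47/12.

-3.9167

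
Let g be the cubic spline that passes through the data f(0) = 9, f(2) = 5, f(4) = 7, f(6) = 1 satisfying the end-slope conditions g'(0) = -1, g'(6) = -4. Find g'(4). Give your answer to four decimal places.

-0.4000

Put M_i = g'' at the i-th knot. Here h = (2, 2, 2) and Δ = (-2, 1, -3), so the interior equations h_(i-1)·M_(i-1) + 2(h_(i-1)+h_i)·M_i + h_i·M_(i+1) = 6(Δ_i − Δ_(i-1)) read
  2·M_0 + 8·M_1 + 2·M_2 = 6(Δ_1 - Δ_0) = 18
  2·M_1 + 8·M_2 + 2·M_3 = 6(Δ_2 - Δ_1) = -24
Clamped end conditions give two more equations: 2h_0·M_0 + h_0·M_1 = 6(Δ_0 - g'(0)) = -6 and h_2·M_2 + 2h_2·M_3 = 6(g'(6) - Δ_2) = -6.
Solving: M_0 = -18/5, M_1 = 21/5, M_2 = -21/5, M_3 = 3/5.
On [4, 6], g'(x) = b_2 + 2c_2·(x - 4) + 3d_2·(x - 4)² with b_2 = Δ_2 - h_2(2M_2 + M_3)/6 = -2/5, c_2 = M_2/2 = -21/10, d_2 = (M_3 - M_2)/(6h_2) = 2/5. So g'(4) = -2/5.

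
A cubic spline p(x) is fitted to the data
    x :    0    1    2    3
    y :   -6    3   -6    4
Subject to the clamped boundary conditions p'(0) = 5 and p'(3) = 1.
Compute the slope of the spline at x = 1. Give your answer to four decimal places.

-1.4667

Write σ_i for p''(x_i). With h_i = 1, 1, 1 and divided differences Δ_i = 9, -9, 10, the continuity of p' gives the tridiagonal system
  1·σ_0 + 4·σ_1 + 1·σ_2 = 6(Δ_1 - Δ_0) = -108
  1·σ_1 + 4·σ_2 + 1·σ_3 = 6(Δ_2 - Δ_1) = 114
Clamped end conditions give two more equations: 2h_0·σ_0 + h_0·σ_1 = 6(Δ_0 - p'(0)) = 24 and h_2·σ_2 + 2h_2·σ_3 = 6(p'(3) - Δ_2) = -54.
Solving the tridiagonal system: σ_0 = 554/15, σ_1 = -748/15, σ_2 = 818/15, σ_3 = -814/15.
On [1, 2], p'(x) = b_1 + 2c_1·(x - 1) + 3d_1·(x - 1)² with b_1 = Δ_1 - h_1(2σ_1 + σ_2)/6 = -22/15, c_1 = σ_1/2 = -374/15, d_1 = (σ_2 - σ_1)/(6h_1) = 87/5. So p'(1) = -22/15.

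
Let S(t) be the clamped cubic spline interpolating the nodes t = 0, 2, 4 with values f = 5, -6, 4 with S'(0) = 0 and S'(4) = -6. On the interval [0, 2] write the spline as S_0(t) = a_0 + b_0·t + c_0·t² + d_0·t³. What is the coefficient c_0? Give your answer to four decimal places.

-8.8125

Put m_i = S'' at the i-th knot. Here h = (2, 2) and Δ = (-11/2, 5), so the interior equations h_(i-1)·m_(i-1) + 2(h_(i-1)+h_i)·m_i + h_i·m_(i+1) = 6(Δ_i − Δ_(i-1)) read
  2·m_0 + 8·m_1 + 2·m_2 = 6(Δ_1 - Δ_0) = 63
Clamped end conditions give two more equations: 2h_0·m_0 + h_0·m_1 = 6(Δ_0 - S'(0)) = -33 and h_1·m_1 + 2h_1·m_2 = 6(S'(4) - Δ_1) = -66.
Solving: m_0 = -141/8, m_1 = 75/4, m_2 = -207/8.
On [0, 2], with S_0(t) = a_0 + b_0·t + c_0·t² + d_0·t³: c_0 = m_0/2 = -141/16, d_0 = (m_1 - m_0)/(6h_0) = 97/32, b_0 = Δ_0 - h_0(2m_0 + m_1)/6 = 0.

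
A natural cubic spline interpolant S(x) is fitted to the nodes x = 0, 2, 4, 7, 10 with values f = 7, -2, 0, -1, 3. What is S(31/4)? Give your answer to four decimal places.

-0.6738

Let M_i = S''(x_i). Step sizes h_i = 2, 2, 3, 3; slopes of the chords Δ_i = (y_(i+1) - y_i)/h_i = -9/2, 1, -1/3, 4/3.
  2·M_0 + 8·M_1 + 2·M_2 = 6(Δ_1 - Δ_0) = 33
  2·M_1 + 10·M_2 + 3·M_3 = 6(Δ_2 - Δ_1) = -8
  3·M_2 + 12·M_3 + 3·M_4 = 6(Δ_3 - Δ_2) = 10
Natural end conditions: M_0 = M_4 = 0.
Solving the tridiagonal system: M_0 = 0, M_1 = 261/56, M_2 = -15/7, M_3 = 115/84, M_4 = 0.
On [7, 10], S(x) = -1 - 1/28·(x - 7) + 115/168·(x - 7)² - 115/1512·(x - 7)³.
With (x - 7) = 3/4: S(31/4) = -345/512.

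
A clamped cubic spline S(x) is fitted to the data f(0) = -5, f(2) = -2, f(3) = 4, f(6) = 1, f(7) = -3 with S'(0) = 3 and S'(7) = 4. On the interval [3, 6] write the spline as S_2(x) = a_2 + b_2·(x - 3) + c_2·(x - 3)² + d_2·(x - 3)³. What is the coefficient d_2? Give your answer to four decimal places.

0.0601

Put M_i = S'' at the i-th knot. Here h = (2, 1, 3, 1) and Δ = (3/2, 6, -1, -4), so the interior equations h_(i-1)·M_(i-1) + 2(h_(i-1)+h_i)·M_i + h_i·M_(i+1) = 6(Δ_i − Δ_(i-1)) read
  2·M_0 + 6·M_1 + 1·M_2 = 6(Δ_1 - Δ_0) = 27
  1·M_1 + 8·M_2 + 3·M_3 = 6(Δ_2 - Δ_1) = -42
  3·M_2 + 8·M_3 + 1·M_4 = 6(Δ_3 - Δ_2) = -18
Clamped end conditions give two more equations: 2h_0·M_0 + h_0·M_1 = 6(Δ_0 - S'(0)) = -9 and h_3·M_3 + 2h_3·M_4 = 6(S'(7) - Δ_3) = 48.
Hence M_0 = -1293/220, M_1 = 399/55, M_2 = -105/22, M_3 = -203/55, M_4 = 2843/110.
On [3, 6], with S_2(x) = a_2 + b_2·(x - 3) + c_2·(x - 3)² + d_2·(x - 3)³: c_2 = M_2/2 = -105/44, d_2 = (M_3 - M_2)/(6h_2) = 119/1980, b_2 = Δ_2 - h_2(2M_2 + M_3)/6 = 309/55.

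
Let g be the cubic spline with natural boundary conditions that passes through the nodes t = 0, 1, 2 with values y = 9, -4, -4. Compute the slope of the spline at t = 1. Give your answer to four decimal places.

-6.5000

With σ_i denoting the second derivative at x_i, h_i = 1, 1, and Δ_i = (y_(i+1) − y_i)/h_i = -13, 0:
  1·σ_0 + 4·σ_1 + 1·σ_2 = 6(Δ_1 - Δ_0) = 78
Natural end conditions: σ_0 = σ_2 = 0.
Forward elimination and back-substitution give σ_0 = 0, σ_1 = 39/2, σ_2 = 0.
On [1, 2], g'(t) = b_1 + 2c_1·(t - 1) + 3d_1·(t - 1)² with b_1 = Δ_1 - h_1(2σ_1 + σ_2)/6 = -13/2, c_1 = σ_1/2 = 39/4, d_1 = (σ_2 - σ_1)/(6h_1) = -13/4. So g'(1) = -13/2.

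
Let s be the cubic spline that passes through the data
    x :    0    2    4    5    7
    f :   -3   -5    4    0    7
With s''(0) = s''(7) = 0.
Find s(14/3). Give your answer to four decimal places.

With σ_i denoting the second derivative at x_i, h_i = 2, 2, 1, 2, and Δ_i = (y_(i+1) − y_i)/h_i = -1, 9/2, -4, 7/2:
  2·σ_0 + 8·σ_1 + 2·σ_2 = 6(Δ_1 - Δ_0) = 33
  2·σ_1 + 6·σ_2 + 1·σ_3 = 6(Δ_2 - Δ_1) = -51
  1·σ_2 + 6·σ_3 + 2·σ_4 = 6(Δ_3 - Δ_2) = 45
Natural end conditions: σ_0 = σ_4 = 0.
Solving the tridiagonal system: σ_0 = 0, σ_1 = 1857/256, σ_2 = -801/64, σ_3 = 1227/128, σ_4 = 0.
On [4, 5], s(x) = 4 - 365/256·(x - 4) - 801/128·(x - 4)² + 943/256·(x - 4)³.
With (x - 4) = 2/3: s(14/3) = 4699/3456.

1.3597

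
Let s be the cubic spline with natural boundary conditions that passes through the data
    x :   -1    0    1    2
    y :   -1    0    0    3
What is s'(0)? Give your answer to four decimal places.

Put m_i = s'' at the i-th knot. Here h = (1, 1, 1) and Δ = (1, 0, 3), so the interior equations h_(i-1)·m_(i-1) + 2(h_(i-1)+h_i)·m_i + h_i·m_(i+1) = 6(Δ_i − Δ_(i-1)) read
  1·m_0 + 4·m_1 + 1·m_2 = 6(Δ_1 - Δ_0) = -6
  1·m_1 + 4·m_2 + 1·m_3 = 6(Δ_2 - Δ_1) = 18
Natural end conditions: m_0 = m_3 = 0.
Forward elimination and back-substitution give m_0 = 0, m_1 = -14/5, m_2 = 26/5, m_3 = 0.
On [0, 1], s'(x) = b_1 + 2c_1·x + 3d_1·x² with b_1 = Δ_1 - h_1(2m_1 + m_2)/6 = 1/15, c_1 = m_1/2 = -7/5, d_1 = (m_2 - m_1)/(6h_1) = 4/3. So s'(0) = 1/15.

0.0667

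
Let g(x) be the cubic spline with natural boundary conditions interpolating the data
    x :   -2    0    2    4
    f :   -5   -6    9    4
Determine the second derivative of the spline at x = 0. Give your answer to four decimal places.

With σ_i denoting the second derivative at x_i, h_i = 2, 2, 2, and Δ_i = (y_(i+1) − y_i)/h_i = -1/2, 15/2, -5/2:
  2·σ_0 + 8·σ_1 + 2·σ_2 = 6(Δ_1 - Δ_0) = 48
  2·σ_1 + 8·σ_2 + 2·σ_3 = 6(Δ_2 - Δ_1) = -60
Natural end conditions: σ_0 = σ_3 = 0.
Solving: σ_0 = 0, σ_1 = 42/5, σ_2 = -48/5, σ_3 = 0.

8.4000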